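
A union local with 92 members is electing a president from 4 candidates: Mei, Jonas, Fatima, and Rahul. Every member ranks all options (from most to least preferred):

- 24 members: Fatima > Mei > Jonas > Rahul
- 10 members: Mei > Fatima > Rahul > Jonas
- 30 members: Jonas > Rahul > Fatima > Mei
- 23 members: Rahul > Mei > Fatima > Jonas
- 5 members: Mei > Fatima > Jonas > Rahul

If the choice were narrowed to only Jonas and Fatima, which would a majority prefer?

Voters preferring Jonas to Fatima: 30; preferring Fatima to Jonas: 62.
Fatima wins the head-to-head.

Fatima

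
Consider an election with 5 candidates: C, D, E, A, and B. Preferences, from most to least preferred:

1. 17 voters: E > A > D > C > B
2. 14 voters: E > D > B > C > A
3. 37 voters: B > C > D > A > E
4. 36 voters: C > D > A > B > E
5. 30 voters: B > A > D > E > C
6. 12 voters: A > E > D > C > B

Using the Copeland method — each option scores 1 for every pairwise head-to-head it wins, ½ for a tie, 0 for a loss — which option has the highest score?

C: beats A; ties D and E; loses to B → score 2.
D: beats E, A, and B; ties C → score 3.5.
E: ties C; loses to D, A, and B → score 0.5.
A: beats E; loses to C, D, and B → score 1.
B: beats C, E, and A; loses to D → score 3.
D has the best pairwise record.

D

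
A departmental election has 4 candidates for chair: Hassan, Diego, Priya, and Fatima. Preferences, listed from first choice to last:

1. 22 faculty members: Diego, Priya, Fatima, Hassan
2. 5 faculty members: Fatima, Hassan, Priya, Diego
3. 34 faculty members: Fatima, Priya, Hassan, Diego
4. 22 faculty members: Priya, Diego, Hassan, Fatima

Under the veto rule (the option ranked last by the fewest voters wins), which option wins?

Priya

Last-place votes: Hassan 22, Diego 39, Priya 0, Fatima 22.
Priya is ranked last by the fewest voters, so Priya wins.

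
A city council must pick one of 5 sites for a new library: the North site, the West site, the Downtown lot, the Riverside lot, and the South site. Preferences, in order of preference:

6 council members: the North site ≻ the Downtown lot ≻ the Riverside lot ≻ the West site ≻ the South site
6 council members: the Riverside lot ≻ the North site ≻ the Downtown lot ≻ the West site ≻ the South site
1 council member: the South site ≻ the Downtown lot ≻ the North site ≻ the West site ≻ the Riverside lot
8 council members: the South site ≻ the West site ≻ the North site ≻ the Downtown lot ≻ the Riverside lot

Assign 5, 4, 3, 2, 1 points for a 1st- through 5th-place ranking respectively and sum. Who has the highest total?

the North site

the North site: 6·5 + 6·4 + 1·3 + 8·3 = 81
the West site: 6·2 + 6·2 + 1·2 + 8·4 = 58
the Downtown lot: 6·4 + 6·3 + 1·4 + 8·2 = 62
the Riverside lot: 6·3 + 6·5 + 1·1 + 8·1 = 57
the South site: 6·1 + 6·1 + 1·5 + 8·5 = 57
the North site has the highest Borda score (81).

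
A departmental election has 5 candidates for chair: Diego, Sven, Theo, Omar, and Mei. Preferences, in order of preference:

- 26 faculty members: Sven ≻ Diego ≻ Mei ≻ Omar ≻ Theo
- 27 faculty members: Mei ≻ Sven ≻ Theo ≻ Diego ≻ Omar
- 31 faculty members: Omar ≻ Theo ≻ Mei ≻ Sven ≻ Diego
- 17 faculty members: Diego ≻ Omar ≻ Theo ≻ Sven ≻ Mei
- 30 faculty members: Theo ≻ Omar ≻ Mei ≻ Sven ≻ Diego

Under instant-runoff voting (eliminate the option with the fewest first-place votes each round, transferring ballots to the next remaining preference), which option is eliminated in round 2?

Sven

Round 1: Diego 17, Sven 26, Theo 30, Omar 31, Mei 27. Eliminate Diego.
Round 2: Sven 26, Theo 30, Omar 48, Mei 27. Eliminate Sven.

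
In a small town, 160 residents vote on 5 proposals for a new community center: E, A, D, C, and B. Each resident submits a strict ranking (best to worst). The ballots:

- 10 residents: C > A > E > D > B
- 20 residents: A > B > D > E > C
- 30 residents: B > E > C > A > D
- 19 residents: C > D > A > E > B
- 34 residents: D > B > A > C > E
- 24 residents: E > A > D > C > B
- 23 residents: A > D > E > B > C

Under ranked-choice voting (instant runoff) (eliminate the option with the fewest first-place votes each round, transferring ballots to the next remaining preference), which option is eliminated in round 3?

Round 1: E 24, A 43, D 34, C 29, B 30. Eliminate E.
Round 2: A 67, D 34, C 29, B 30. Eliminate C.
Round 3: A 77, D 53, B 30. Eliminate B.

B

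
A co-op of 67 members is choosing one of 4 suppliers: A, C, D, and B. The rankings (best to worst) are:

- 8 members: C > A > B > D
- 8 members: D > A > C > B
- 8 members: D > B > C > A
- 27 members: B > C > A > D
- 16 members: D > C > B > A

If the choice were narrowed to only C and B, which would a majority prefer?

Voters preferring C to B: 32; preferring B to C: 35.
B wins the head-to-head.

B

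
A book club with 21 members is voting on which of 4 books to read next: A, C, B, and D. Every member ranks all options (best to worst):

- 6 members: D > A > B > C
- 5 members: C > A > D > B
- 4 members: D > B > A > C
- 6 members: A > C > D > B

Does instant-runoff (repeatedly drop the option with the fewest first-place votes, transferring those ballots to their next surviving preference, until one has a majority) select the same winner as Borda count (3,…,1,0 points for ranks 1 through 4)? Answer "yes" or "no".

Instant-runoff — R1 A 6, C 5, B 0, D 10 (B out); R2 A 6, C 5, D 10 (C out); R3 A 11, D 10 (A winner). Winner: A.
Borda — scores: A 44, C 27, B 14, D 41. Winner: A.
The two methods agree.

yes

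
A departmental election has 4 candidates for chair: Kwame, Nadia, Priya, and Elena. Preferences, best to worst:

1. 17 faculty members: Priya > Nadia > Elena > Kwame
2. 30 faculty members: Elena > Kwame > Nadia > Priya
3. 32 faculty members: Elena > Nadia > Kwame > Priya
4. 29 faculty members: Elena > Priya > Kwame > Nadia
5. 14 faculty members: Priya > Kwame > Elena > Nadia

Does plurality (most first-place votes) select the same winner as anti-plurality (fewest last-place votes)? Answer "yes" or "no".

yes

Plurality — first-place votes: Kwame 0, Nadia 0, Priya 31, Elena 91. Winner: Elena.
Anti-plurality — last-place votes: Kwame 17, Nadia 43, Priya 62, Elena 0. Winner: Elena.
The two methods agree.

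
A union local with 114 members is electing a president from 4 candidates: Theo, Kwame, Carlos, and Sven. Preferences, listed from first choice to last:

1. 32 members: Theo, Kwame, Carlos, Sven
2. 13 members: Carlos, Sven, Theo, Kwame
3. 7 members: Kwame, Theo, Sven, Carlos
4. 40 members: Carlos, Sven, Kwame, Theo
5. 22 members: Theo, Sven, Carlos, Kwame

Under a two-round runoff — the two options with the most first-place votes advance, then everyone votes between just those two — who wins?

Theo

Round 1 first-place votes: Theo 54, Kwame 7, Carlos 53, Sven 0.
Theo and Carlos advance.
Runoff: Theo is preferred to Carlos by 61 voters; Carlos by 53.
Theo wins the runoff.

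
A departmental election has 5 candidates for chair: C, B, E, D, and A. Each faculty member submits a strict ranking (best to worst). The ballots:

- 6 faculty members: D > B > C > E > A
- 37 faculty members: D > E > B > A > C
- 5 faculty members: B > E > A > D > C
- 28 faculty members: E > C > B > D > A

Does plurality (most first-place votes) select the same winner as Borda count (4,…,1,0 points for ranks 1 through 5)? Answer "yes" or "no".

no

Plurality — first-place votes: C 0, B 5, E 28, D 43, A 0. Winner: D.
Borda — scores: C 96, B 168, E 244, D 205, A 47. Winner: E.
The two methods disagree.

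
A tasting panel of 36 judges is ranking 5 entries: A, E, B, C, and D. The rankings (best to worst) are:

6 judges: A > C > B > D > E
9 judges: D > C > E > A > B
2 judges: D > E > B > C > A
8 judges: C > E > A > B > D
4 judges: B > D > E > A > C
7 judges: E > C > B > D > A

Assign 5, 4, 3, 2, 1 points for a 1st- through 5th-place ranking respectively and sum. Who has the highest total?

C

A: 6·5 + 9·2 + 2·1 + 8·3 + 4·2 + 7·1 = 89
E: 6·1 + 9·3 + 2·4 + 8·4 + 4·3 + 7·5 = 120
B: 6·3 + 9·1 + 2·3 + 8·2 + 4·5 + 7·3 = 90
C: 6·4 + 9·4 + 2·2 + 8·5 + 4·1 + 7·4 = 136
D: 6·2 + 9·5 + 2·5 + 8·1 + 4·4 + 7·2 = 105
C has the highest Borda score (136).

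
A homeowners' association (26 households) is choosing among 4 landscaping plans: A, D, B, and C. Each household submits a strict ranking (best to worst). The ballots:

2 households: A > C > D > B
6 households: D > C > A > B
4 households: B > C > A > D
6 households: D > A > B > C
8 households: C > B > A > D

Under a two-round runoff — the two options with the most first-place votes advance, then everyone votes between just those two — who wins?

Round 1 first-place votes: A 2, D 12, B 4, C 8.
D and C advance.
Runoff: D is preferred to C by 12 voters; C by 14.
C wins the runoff.

C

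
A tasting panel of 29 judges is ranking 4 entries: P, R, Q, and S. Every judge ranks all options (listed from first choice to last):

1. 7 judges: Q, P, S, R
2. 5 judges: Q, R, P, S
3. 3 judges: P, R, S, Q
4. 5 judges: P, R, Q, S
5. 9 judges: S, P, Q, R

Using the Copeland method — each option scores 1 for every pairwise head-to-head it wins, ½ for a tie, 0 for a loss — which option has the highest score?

P

P: beats R, Q, and S → score 3.
R: loses to P, Q, and S → score 0.
Q: beats R and S; loses to P → score 2.
S: beats R; loses to P and Q → score 1.
P has the best pairwise record.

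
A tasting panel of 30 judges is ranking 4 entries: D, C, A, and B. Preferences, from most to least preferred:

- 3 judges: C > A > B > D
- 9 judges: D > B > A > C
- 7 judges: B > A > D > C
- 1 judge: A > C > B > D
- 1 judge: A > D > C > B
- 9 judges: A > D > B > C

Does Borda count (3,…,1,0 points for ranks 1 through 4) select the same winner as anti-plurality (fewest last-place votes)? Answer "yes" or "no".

yes

Borda — scores: D 54, C 12, A 62, B 52. Winner: A.
Anti-plurality — last-place votes: D 4, C 25, A 0, B 1. Winner: A.
The two methods agree.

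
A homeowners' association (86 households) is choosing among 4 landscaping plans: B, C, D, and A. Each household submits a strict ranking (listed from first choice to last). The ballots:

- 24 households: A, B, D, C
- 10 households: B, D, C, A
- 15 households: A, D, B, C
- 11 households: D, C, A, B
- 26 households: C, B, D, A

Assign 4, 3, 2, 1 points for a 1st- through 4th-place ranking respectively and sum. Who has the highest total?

B: 24·3 + 10·4 + 15·2 + 11·1 + 26·3 = 231
C: 24·1 + 10·2 + 15·1 + 11·3 + 26·4 = 196
D: 24·2 + 10·3 + 15·3 + 11·4 + 26·2 = 219
A: 24·4 + 10·1 + 15·4 + 11·2 + 26·1 = 214
B has the highest Borda score (231).

B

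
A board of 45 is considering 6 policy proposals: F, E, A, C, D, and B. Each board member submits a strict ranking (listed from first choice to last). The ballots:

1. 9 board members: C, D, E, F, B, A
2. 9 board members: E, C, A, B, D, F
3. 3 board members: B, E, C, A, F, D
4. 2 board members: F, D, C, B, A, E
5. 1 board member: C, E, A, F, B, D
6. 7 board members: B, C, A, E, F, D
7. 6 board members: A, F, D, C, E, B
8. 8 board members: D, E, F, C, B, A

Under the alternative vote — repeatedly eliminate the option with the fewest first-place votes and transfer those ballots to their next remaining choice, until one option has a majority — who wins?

C

Round 1: F 2, E 9, A 6, C 10, D 8, B 10. Eliminate F.
Round 2: E 9, A 6, C 10, D 10, B 10. Eliminate A.
Round 3: E 9, C 10, D 16, B 10. Eliminate E.
Round 4: C 19, D 16, B 10. Eliminate B.
Round 5: C 29, D 16. C has a majority.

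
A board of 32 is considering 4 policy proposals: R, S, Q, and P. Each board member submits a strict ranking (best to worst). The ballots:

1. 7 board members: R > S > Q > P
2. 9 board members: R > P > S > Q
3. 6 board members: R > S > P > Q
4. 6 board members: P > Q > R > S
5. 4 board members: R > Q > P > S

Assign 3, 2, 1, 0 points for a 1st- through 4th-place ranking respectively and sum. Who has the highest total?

R

R: 7·3 + 9·3 + 6·3 + 6·1 + 4·3 = 84
S: 7·2 + 9·1 + 6·2 + 6·0 + 4·0 = 35
Q: 7·1 + 9·0 + 6·0 + 6·2 + 4·2 = 27
P: 7·0 + 9·2 + 6·1 + 6·3 + 4·1 = 46
R has the highest Borda score (84).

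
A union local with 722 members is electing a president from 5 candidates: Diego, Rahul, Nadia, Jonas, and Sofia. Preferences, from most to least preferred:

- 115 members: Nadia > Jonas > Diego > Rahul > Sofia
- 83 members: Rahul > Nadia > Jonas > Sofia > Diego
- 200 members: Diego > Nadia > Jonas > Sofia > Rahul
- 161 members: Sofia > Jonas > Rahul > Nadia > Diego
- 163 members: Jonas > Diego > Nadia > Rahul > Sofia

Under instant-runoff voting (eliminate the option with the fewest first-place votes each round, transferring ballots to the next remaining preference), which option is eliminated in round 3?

Round 1: Diego 200, Rahul 83, Nadia 115, Jonas 163, Sofia 161. Eliminate Rahul.
Round 2: Diego 200, Nadia 198, Jonas 163, Sofia 161. Eliminate Sofia.
Round 3: Diego 200, Nadia 198, Jonas 324. Eliminate Nadia.

Nadia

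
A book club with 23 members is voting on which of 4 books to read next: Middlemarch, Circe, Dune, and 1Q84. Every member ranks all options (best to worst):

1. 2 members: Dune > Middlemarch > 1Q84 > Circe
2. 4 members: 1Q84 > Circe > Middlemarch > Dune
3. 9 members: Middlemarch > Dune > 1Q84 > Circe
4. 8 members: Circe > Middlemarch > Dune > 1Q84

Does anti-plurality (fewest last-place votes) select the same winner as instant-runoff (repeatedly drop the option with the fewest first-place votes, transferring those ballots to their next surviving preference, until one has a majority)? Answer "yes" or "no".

Anti-plurality — last-place votes: Middlemarch 0, Circe 11, Dune 4, 1Q84 8. Winner: Middlemarch.
Instant-runoff — R1 Middlemarch 9, Circe 8, Dune 2, 1Q84 4 (Dune out); R2 Middlemarch 11, Circe 8, 1Q84 4 (1Q84 out); R3 Middlemarch 11, Circe 12 (Circe winner). Winner: Circe.
The two methods disagree.

no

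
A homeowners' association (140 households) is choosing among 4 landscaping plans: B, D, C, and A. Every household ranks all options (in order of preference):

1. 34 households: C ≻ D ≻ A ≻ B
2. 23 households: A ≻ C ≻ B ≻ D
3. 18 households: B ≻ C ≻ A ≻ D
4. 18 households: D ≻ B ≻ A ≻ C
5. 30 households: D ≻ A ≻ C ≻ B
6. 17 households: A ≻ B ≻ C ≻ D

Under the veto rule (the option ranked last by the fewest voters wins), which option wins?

A

Last-place votes: B 64, D 58, C 18, A 0.
A is ranked last by the fewest voters, so A wins.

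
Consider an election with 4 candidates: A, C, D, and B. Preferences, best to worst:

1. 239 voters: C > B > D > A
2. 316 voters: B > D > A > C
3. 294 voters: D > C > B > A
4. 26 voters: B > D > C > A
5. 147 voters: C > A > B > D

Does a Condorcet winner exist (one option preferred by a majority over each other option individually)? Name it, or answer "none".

Checking pairwise contests:
C beats A 706–316.
D beats C 636–386.
B beats D 728–294.
C beats B 680–342.
Every option loses at least one head-to-head, so there is no Condorcet winner.

none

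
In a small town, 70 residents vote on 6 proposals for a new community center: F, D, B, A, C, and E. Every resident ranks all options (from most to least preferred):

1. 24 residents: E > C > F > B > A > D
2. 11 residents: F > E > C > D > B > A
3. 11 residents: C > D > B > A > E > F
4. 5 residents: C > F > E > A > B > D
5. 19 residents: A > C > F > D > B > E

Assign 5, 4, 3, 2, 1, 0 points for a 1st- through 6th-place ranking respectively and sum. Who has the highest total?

F: 24·3 + 11·5 + 11·0 + 5·4 + 19·3 = 204
D: 24·0 + 11·2 + 11·4 + 5·0 + 19·2 = 104
B: 24·2 + 11·1 + 11·3 + 5·1 + 19·1 = 116
A: 24·1 + 11·0 + 11·2 + 5·2 + 19·5 = 151
C: 24·4 + 11·3 + 11·5 + 5·5 + 19·4 = 285
E: 24·5 + 11·4 + 11·1 + 5·3 + 19·0 = 190
C has the highest Borda score (285).

C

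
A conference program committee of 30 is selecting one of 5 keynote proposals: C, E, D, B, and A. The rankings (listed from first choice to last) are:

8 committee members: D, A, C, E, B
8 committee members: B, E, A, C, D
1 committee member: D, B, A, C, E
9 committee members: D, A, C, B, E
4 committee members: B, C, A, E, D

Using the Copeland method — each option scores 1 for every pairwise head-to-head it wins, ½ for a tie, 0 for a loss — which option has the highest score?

D

C: beats E and B; loses to D and A → score 2.
E: loses to C, D, B, and A → score 0.
D: beats C, E, B, and A → score 4.
B: beats E; loses to C, D, and A → score 1.
A: beats C, E, and B; loses to D → score 3.
D has the best pairwise record.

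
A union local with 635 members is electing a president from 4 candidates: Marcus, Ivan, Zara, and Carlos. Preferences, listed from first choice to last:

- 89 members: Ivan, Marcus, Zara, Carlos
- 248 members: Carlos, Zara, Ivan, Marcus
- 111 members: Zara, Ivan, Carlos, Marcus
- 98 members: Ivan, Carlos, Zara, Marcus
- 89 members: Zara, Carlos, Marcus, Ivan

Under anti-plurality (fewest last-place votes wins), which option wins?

Zara

Last-place votes: Marcus 457, Ivan 89, Zara 0, Carlos 89.
Zara is ranked last by the fewest voters, so Zara wins.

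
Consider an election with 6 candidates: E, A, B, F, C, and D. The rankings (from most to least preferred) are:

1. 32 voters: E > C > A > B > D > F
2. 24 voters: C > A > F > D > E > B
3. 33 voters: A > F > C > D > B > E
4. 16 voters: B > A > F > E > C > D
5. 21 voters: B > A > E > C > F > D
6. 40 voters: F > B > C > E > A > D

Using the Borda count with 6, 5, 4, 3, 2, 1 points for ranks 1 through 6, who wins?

E: 32·6 + 24·2 + 33·1 + 16·3 + 21·4 + 40·3 = 525
A: 32·4 + 24·5 + 33·6 + 16·5 + 21·5 + 40·2 = 711
B: 32·3 + 24·1 + 33·2 + 16·6 + 21·6 + 40·5 = 608
F: 32·1 + 24·4 + 33·5 + 16·4 + 21·2 + 40·6 = 639
C: 32·5 + 24·6 + 33·4 + 16·2 + 21·3 + 40·4 = 691
D: 32·2 + 24·3 + 33·3 + 16·1 + 21·1 + 40·1 = 312
A has the highest Borda score (711).

A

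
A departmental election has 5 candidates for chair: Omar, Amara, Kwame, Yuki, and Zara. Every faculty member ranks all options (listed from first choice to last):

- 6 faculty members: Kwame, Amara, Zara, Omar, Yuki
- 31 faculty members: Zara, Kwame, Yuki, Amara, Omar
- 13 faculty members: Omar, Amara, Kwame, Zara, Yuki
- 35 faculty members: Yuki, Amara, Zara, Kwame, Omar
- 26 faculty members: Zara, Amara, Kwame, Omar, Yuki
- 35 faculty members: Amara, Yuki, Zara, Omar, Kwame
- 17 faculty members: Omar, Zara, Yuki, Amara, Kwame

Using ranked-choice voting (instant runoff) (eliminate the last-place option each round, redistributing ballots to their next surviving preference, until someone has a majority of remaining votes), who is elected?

Round 1: Omar 30, Amara 35, Kwame 6, Yuki 35, Zara 57. Eliminate Kwame.
Round 2: Omar 30, Amara 41, Yuki 35, Zara 57. Eliminate Omar.
Round 3: Amara 54, Yuki 35, Zara 74. Eliminate Yuki.
Round 4: Amara 89, Zara 74. Amara has a majority.

Amara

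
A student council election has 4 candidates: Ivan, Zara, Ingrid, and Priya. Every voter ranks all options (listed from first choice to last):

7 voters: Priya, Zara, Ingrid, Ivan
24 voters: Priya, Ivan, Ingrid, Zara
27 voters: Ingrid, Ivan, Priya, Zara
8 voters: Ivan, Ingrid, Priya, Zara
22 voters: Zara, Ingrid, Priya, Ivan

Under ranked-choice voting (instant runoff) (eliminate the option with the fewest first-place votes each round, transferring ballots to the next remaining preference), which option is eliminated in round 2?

Zara

Round 1: Ivan 8, Zara 22, Ingrid 27, Priya 31. Eliminate Ivan.
Round 2: Zara 22, Ingrid 35, Priya 31. Eliminate Zara.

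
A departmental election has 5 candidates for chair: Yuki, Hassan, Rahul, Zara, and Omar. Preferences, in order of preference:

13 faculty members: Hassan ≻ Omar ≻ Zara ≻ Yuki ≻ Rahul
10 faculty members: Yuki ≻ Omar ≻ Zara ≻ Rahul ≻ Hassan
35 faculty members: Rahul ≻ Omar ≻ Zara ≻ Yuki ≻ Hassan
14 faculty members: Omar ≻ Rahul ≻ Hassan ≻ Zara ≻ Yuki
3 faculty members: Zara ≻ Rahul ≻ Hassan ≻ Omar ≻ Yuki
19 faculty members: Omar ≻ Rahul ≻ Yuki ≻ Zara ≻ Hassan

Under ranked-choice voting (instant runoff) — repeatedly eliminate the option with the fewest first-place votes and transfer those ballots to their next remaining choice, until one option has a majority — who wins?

Round 1: Yuki 10, Hassan 13, Rahul 35, Zara 3, Omar 33. Eliminate Zara.
Round 2: Yuki 10, Hassan 13, Rahul 38, Omar 33. Eliminate Yuki.
Round 3: Hassan 13, Rahul 38, Omar 43. Eliminate Hassan.
Round 4: Rahul 38, Omar 56. Omar has a majority.

Omar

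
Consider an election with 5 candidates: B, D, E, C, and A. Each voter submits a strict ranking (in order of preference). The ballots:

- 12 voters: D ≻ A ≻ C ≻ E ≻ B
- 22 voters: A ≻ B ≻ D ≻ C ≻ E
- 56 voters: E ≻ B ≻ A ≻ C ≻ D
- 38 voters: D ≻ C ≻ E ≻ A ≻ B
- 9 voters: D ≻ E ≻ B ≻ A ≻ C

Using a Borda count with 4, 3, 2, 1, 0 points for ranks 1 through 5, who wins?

E

B: 12·0 + 22·3 + 56·3 + 38·0 + 9·2 = 252
D: 12·4 + 22·2 + 56·0 + 38·4 + 9·4 = 280
E: 12·1 + 22·0 + 56·4 + 38·2 + 9·3 = 339
C: 12·2 + 22·1 + 56·1 + 38·3 + 9·0 = 216
A: 12·3 + 22·4 + 56·2 + 38·1 + 9·1 = 283
E has the highest Borda score (339).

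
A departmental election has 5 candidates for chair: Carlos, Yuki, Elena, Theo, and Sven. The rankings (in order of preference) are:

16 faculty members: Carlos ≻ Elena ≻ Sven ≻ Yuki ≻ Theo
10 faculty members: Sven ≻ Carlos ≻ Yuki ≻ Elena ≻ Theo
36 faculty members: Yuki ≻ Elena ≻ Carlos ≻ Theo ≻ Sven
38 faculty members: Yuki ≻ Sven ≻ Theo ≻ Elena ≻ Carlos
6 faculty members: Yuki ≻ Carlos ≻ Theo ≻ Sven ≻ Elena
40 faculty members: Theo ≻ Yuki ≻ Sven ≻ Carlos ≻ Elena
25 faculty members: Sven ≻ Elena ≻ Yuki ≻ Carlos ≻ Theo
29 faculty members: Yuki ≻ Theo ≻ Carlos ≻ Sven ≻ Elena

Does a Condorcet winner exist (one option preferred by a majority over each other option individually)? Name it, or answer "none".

Yuki vs Carlos: 174–26 for Yuki.
Yuki vs Elena: 159–41 for Yuki.
Yuki vs Theo: 160–40 for Yuki.
Yuki vs Sven: 149–51 for Yuki.
Yuki beats every other option head-to-head.

Yuki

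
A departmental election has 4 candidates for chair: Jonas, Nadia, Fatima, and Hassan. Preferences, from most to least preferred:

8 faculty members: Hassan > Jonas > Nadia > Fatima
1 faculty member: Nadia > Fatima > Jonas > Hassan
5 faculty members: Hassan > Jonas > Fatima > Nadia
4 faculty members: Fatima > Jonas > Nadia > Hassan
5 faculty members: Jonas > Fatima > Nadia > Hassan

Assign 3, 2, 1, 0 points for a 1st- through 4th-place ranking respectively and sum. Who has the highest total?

Jonas

Jonas: 8·2 + 1·1 + 5·2 + 4·2 + 5·3 = 50
Nadia: 8·1 + 1·3 + 5·0 + 4·1 + 5·1 = 20
Fatima: 8·0 + 1·2 + 5·1 + 4·3 + 5·2 = 29
Hassan: 8·3 + 1·0 + 5·3 + 4·0 + 5·0 = 39
Jonas has the highest Borda score (50).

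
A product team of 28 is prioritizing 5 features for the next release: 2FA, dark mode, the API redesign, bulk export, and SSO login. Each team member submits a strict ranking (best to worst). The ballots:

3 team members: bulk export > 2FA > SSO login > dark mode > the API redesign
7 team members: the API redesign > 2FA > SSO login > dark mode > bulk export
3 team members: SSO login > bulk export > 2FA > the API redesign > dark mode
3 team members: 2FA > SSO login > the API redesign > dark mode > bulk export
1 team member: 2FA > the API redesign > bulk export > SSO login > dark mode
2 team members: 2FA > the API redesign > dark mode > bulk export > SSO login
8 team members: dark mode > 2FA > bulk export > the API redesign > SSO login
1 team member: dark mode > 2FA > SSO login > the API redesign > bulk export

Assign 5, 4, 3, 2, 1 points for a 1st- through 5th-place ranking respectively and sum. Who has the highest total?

2FA: 3·4 + 7·4 + 3·3 + 3·5 + 1·5 + 2·5 + 8·4 + 1·4 = 115
dark mode: 3·2 + 7·2 + 3·1 + 3·2 + 1·1 + 2·3 + 8·5 + 1·5 = 81
the API redesign: 3·1 + 7·5 + 3·2 + 3·3 + 1·4 + 2·4 + 8·2 + 1·2 = 83
bulk export: 3·5 + 7·1 + 3·4 + 3·1 + 1·3 + 2·2 + 8·3 + 1·1 = 69
SSO login: 3·3 + 7·3 + 3·5 + 3·4 + 1·2 + 2·1 + 8·1 + 1·3 = 72
2FA has the highest Borda score (115).

2FA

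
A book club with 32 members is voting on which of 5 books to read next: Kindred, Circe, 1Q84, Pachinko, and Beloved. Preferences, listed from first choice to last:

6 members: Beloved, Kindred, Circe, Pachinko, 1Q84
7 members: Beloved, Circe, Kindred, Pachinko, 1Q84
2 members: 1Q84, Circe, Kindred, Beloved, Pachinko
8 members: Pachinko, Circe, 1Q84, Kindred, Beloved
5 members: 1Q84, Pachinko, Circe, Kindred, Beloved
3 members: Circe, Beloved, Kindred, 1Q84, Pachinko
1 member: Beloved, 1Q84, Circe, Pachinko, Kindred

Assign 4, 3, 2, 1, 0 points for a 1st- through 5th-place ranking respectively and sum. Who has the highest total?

Circe

Kindred: 6·3 + 7·2 + 2·2 + 8·1 + 5·1 + 3·2 + 1·0 = 55
Circe: 6·2 + 7·3 + 2·3 + 8·3 + 5·2 + 3·4 + 1·2 = 87
1Q84: 6·0 + 7·0 + 2·4 + 8·2 + 5·4 + 3·1 + 1·3 = 50
Pachinko: 6·1 + 7·1 + 2·0 + 8·4 + 5·3 + 3·0 + 1·1 = 61
Beloved: 6·4 + 7·4 + 2·1 + 8·0 + 5·0 + 3·3 + 1·4 = 67
Circe has the highest Borda score (87).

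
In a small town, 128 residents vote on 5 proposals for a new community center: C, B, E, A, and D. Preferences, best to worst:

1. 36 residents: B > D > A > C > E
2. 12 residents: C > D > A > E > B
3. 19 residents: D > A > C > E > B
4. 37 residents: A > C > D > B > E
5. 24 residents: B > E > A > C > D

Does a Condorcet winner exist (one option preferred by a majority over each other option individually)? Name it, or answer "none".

none

Checking pairwise contests:
A beats C 116–12.
C beats B 68–60.
C beats E 104–24.
D beats A 67–61.
C beats D 73–55.
Every option loses at least one head-to-head, so there is no Condorcet winner.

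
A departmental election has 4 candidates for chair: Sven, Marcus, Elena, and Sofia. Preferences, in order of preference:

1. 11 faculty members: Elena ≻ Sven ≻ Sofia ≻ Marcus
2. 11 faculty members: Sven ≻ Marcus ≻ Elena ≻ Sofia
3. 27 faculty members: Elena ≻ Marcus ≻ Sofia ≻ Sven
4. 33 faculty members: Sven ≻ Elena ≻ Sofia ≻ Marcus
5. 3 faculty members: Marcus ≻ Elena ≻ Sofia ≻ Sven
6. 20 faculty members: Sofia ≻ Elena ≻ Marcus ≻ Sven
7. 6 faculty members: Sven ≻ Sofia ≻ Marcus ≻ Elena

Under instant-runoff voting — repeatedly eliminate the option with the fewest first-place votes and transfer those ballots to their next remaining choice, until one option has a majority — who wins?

Elena

Round 1: Sven 50, Marcus 3, Elena 38, Sofia 20. Eliminate Marcus.
Round 2: Sven 50, Elena 41, Sofia 20. Eliminate Sofia.
Round 3: Sven 50, Elena 61. Elena has a majority.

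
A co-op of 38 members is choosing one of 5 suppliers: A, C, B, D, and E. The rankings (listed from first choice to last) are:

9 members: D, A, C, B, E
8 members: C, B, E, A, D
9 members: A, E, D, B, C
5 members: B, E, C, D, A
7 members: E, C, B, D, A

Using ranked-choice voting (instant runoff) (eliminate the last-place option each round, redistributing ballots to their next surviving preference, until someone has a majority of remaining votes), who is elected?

E

Round 1: A 9, C 8, B 5, D 9, E 7. Eliminate B.
Round 2: A 9, C 8, D 9, E 12. Eliminate C.
Round 3: A 9, D 9, E 20. E has a majority.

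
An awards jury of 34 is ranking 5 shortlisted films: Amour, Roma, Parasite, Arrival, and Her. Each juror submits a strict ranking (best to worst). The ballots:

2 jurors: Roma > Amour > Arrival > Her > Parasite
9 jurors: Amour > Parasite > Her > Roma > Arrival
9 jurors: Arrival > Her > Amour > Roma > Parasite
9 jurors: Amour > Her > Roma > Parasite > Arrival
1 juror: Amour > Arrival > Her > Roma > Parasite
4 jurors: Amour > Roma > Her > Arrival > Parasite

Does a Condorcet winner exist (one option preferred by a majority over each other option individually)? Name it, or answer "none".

Amour

Amour vs Roma: 32–2 for Amour.
Amour vs Parasite: 34–0 for Amour.
Amour vs Arrival: 25–9 for Amour.
Amour vs Her: 25–9 for Amour.
Amour beats every other option head-to-head.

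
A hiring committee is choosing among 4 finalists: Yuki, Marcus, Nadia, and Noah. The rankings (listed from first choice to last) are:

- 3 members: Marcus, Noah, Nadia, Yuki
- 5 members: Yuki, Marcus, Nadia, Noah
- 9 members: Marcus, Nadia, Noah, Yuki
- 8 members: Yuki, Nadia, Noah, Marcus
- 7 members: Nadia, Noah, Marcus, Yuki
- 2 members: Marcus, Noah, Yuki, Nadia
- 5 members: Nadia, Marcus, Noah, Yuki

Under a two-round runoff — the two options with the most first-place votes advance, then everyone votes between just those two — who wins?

Marcus

Round 1 first-place votes: Yuki 13, Marcus 14, Nadia 12, Noah 0.
Marcus and Yuki advance.
Runoff: Marcus is preferred to Yuki by 26 voters; Yuki by 13.
Marcus wins the runoff.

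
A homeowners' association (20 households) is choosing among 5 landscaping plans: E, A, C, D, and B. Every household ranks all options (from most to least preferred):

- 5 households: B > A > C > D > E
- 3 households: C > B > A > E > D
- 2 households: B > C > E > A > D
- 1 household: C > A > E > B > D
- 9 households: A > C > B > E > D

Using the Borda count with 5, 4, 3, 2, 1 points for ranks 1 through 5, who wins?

A

E: 5·1 + 3·2 + 2·3 + 1·3 + 9·2 = 38
A: 5·4 + 3·3 + 2·2 + 1·4 + 9·5 = 82
C: 5·3 + 3·5 + 2·4 + 1·5 + 9·4 = 79
D: 5·2 + 3·1 + 2·1 + 1·1 + 9·1 = 25
B: 5·5 + 3·4 + 2·5 + 1·2 + 9·3 = 76
A has the highest Borda score (82).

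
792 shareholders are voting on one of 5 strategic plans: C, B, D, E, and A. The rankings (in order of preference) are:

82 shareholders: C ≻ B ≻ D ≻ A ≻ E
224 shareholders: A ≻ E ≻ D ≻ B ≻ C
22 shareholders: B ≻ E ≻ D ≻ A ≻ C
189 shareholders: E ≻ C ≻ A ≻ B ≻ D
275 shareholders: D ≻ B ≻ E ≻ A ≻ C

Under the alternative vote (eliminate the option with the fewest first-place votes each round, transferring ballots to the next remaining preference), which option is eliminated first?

Round 1: C 82, B 22, D 275, E 189, A 224. Eliminate B.

B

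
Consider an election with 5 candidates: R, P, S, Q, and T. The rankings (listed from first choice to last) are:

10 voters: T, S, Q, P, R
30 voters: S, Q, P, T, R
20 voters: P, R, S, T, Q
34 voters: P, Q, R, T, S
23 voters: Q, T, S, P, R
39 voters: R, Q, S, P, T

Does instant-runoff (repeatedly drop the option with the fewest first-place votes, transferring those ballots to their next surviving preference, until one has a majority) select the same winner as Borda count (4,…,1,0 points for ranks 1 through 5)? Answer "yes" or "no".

no

Instant-runoff — R1 R 39, P 54, S 30, Q 23, T 10 (T out); R2 R 39, P 54, S 40, Q 23 (Q out); R3 R 39, P 54, S 63 (R out); R4 P 54, S 102 (S winner). Winner: S.
Borda — scores: R 284, P 348, S 314, Q 421, T 193. Winner: Q.
The two methods disagree.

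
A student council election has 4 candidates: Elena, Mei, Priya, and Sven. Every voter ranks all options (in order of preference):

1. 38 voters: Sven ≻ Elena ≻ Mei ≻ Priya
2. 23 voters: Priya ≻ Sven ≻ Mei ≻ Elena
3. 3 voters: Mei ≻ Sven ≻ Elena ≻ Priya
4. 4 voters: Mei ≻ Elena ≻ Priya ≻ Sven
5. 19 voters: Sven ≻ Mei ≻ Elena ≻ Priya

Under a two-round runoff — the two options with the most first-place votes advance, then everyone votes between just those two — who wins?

Sven

Round 1 first-place votes: Elena 0, Mei 7, Priya 23, Sven 57.
Sven and Priya advance.
Runoff: Sven is preferred to Priya by 60 voters; Priya by 27.
Sven wins the runoff.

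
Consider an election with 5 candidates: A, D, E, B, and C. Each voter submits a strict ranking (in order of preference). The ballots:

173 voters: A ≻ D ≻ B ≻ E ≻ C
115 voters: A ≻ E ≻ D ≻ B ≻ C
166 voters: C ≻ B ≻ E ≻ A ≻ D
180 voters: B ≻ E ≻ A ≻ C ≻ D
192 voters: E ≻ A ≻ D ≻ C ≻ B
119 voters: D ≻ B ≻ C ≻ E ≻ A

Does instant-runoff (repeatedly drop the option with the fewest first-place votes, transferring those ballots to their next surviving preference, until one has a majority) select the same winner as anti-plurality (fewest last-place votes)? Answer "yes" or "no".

Instant-runoff — R1 A 288, D 119, E 192, B 180, C 166 (D out); R2 A 288, E 192, B 299, C 166 (C out); R3 A 288, E 192, B 465 (E out); R4 A 480, B 465 (A winner). Winner: A.
Anti-plurality — last-place votes: A 119, D 346, E 0, B 192, C 288. Winner: E.
The two methods disagree.

no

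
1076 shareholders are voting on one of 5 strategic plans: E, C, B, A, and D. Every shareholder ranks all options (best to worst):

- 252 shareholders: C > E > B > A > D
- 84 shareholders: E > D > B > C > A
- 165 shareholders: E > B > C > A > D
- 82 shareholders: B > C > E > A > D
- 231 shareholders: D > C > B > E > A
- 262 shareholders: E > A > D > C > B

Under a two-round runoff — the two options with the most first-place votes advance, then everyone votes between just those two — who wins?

Round 1 first-place votes: E 511, C 252, B 82, A 0, D 231.
E and C advance.
Runoff: E is preferred to C by 511 voters; C by 565.
C wins the runoff.

C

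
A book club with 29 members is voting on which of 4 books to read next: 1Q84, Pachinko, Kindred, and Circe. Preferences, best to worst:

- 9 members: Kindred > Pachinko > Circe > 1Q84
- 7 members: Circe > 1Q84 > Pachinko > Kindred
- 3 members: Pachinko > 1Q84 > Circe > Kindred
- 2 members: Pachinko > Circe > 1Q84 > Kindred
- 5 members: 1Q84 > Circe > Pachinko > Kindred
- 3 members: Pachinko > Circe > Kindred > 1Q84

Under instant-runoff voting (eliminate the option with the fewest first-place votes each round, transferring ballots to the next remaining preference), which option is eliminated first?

Round 1: 1Q84 5, Pachinko 8, Kindred 9, Circe 7. Eliminate 1Q84.

1Q84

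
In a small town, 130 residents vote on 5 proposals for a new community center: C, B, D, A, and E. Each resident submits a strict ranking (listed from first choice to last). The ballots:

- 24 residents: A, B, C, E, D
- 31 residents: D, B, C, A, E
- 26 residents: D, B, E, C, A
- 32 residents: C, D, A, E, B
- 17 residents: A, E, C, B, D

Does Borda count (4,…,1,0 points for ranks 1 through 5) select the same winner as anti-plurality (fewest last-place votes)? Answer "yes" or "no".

no

Borda — scores: C 298, B 260, D 324, A 259, E 159. Winner: D.
Anti-plurality — last-place votes: C 0, B 32, D 41, A 26, E 31. Winner: C.
The two methods disagree.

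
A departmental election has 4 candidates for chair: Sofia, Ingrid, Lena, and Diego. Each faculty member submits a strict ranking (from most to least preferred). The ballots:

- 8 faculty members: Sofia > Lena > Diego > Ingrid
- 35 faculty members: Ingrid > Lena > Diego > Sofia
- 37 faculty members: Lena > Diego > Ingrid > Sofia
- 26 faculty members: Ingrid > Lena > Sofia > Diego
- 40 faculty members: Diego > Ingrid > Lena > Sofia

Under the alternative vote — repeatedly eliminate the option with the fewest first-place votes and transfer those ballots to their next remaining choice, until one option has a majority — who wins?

Ingrid

Round 1: Sofia 8, Ingrid 61, Lena 37, Diego 40. Eliminate Sofia.
Round 2: Ingrid 61, Lena 45, Diego 40. Eliminate Diego.
Round 3: Ingrid 101, Lena 45. Ingrid has a majority.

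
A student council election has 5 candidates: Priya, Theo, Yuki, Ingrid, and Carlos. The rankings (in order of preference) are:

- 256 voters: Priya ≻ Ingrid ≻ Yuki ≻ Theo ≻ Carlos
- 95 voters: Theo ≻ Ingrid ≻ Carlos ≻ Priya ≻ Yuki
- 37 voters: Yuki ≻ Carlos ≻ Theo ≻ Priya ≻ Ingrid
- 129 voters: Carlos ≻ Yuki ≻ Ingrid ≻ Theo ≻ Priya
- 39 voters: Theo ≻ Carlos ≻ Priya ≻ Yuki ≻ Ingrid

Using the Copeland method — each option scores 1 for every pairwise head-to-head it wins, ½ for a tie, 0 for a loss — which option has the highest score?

Priya: beats Yuki and Ingrid; loses to Theo and Carlos → score 2.
Theo: beats Priya and Carlos; loses to Yuki and Ingrid → score 2.
Yuki: beats Theo and Carlos; loses to Priya and Ingrid → score 2.
Ingrid: beats Theo, Yuki, and Carlos; loses to Priya → score 3.
Carlos: beats Priya; loses to Theo, Yuki, and Ingrid → score 1.
Ingrid has the best pairwise record.

Ingrid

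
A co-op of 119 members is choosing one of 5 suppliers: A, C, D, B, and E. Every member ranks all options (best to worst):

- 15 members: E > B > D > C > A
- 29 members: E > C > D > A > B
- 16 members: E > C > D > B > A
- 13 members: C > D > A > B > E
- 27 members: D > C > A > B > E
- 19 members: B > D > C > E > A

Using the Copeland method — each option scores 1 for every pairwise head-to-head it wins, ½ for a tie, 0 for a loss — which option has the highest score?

A: beats B; loses to C, D, and E → score 1.
C: beats A and B; loses to D and E → score 2.
D: beats A, C, and B; loses to E → score 3.
B: loses to A, C, D, and E → score 0.
E: beats A, C, D, and B → score 4.
E has the best pairwise record.

E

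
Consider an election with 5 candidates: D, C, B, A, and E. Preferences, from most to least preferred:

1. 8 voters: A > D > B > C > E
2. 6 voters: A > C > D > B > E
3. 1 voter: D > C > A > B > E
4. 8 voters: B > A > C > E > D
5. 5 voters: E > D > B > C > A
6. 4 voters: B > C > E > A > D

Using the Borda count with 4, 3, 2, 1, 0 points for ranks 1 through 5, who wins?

D: 8·3 + 6·2 + 1·4 + 8·0 + 5·3 + 4·0 = 55
C: 8·1 + 6·3 + 1·3 + 8·2 + 5·1 + 4·3 = 62
B: 8·2 + 6·1 + 1·1 + 8·4 + 5·2 + 4·4 = 81
A: 8·4 + 6·4 + 1·2 + 8·3 + 5·0 + 4·1 = 86
E: 8·0 + 6·0 + 1·0 + 8·1 + 5·4 + 4·2 = 36
A has the highest Borda score (86).

A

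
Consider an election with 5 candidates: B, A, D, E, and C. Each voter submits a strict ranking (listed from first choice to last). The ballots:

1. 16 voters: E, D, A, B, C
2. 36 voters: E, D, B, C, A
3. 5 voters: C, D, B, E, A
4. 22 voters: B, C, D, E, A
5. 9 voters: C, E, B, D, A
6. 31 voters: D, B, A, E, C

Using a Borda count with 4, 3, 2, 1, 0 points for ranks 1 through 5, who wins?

D

B: 16·1 + 36·2 + 5·2 + 22·4 + 9·2 + 31·3 = 297
A: 16·2 + 36·0 + 5·0 + 22·0 + 9·0 + 31·2 = 94
D: 16·3 + 36·3 + 5·3 + 22·2 + 9·1 + 31·4 = 348
E: 16·4 + 36·4 + 5·1 + 22·1 + 9·3 + 31·1 = 293
C: 16·0 + 36·1 + 5·4 + 22·3 + 9·4 + 31·0 = 158
D has the highest Borda score (348).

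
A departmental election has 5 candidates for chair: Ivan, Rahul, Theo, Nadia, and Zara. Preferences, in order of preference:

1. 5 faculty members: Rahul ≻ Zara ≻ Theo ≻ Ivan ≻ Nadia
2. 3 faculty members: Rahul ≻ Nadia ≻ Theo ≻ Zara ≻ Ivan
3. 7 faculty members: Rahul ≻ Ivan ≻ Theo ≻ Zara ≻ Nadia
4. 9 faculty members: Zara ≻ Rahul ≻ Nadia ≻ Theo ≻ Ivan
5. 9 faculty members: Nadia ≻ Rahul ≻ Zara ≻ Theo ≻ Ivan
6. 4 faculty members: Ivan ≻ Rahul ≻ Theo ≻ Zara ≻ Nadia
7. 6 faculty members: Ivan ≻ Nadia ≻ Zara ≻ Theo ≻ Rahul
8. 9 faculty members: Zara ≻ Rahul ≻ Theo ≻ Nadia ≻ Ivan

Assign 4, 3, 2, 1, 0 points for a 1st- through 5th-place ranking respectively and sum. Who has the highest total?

Rahul

Ivan: 5·1 + 3·0 + 7·3 + 9·0 + 9·0 + 4·4 + 6·4 + 9·0 = 66
Rahul: 5·4 + 3·4 + 7·4 + 9·3 + 9·3 + 4·3 + 6·0 + 9·3 = 153
Theo: 5·2 + 3·2 + 7·2 + 9·1 + 9·1 + 4·2 + 6·1 + 9·2 = 80
Nadia: 5·0 + 3·3 + 7·0 + 9·2 + 9·4 + 4·0 + 6·3 + 9·1 = 90
Zara: 5·3 + 3·1 + 7·1 + 9·4 + 9·2 + 4·1 + 6·2 + 9·4 = 131
Rahul has the highest Borda score (153).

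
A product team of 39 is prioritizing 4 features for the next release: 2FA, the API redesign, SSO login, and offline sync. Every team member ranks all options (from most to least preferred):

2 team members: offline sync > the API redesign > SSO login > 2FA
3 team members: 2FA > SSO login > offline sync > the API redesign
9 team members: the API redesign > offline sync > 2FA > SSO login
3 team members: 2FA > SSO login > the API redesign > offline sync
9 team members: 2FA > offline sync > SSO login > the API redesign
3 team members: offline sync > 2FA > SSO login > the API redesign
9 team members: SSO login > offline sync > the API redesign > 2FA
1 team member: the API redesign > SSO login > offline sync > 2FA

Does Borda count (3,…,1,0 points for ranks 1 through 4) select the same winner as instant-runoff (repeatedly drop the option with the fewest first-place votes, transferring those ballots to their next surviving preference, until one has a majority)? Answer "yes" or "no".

no

Borda — scores: 2FA 60, the API redesign 46, SSO login 55, offline sync 73. Winner: offline sync.
Instant-runoff — R1 2FA 15, the API redesign 10, SSO login 9, offline sync 5 (offline sync out); R2 2FA 18, the API redesign 12, SSO login 9 (SSO login out); R3 2FA 18, the API redesign 21 (the API redesign winner). Winner: the API redesign.
The two methods disagree.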